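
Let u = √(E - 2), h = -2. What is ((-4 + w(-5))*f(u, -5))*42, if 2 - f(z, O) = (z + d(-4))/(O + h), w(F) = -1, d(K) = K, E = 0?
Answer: -300 - 30*I*√2 ≈ -300.0 - 42.426*I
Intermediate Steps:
u = I*√2 (u = √(0 - 2) = √(-2) = I*√2 ≈ 1.4142*I)
f(z, O) = 2 - (-4 + z)/(-2 + O) (f(z, O) = 2 - (z - 4)/(O - 2) = 2 - (-4 + z)/(-2 + O))
((-4 + w(-5))*f(u, -5))*42 = ((-4 - 1)*((-I*√2 + 2*(-5))/(-2 - 5)))*42 = -5*(-I*√2 - 10)/(-7)*42 = -(-5)*(-10 - I*√2)/7*42 = -5*(10/7 + I*√2/7)*42 = (-50/7 - 5*I*√2/7)*42 = -300 - 30*I*√2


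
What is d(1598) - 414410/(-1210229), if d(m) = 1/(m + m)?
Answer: 1325664589/3867891884 ≈ 0.34274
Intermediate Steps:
d(m) = 1/(2*m)
d(1598) - 414410/(-1210229) = (1/2)/1598 - 414410/(-1210229) = (1/2)*(1/1598) - 414410*(-1)/1210229 = 1/3196 - 1*(-414410/1210229) = 1/3196 + 414410/1210229 = 1325664589/3867891884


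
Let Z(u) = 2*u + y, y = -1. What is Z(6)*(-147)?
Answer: -1617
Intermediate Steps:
Z(u) = -1 + 2*u (Z(u) = 2*u - 1 = -1 + 2*u)
Z(6)*(-147) = (-1 + 2*6)*(-147) = (-1 + 12)*(-147) = 11*(-147) = -1617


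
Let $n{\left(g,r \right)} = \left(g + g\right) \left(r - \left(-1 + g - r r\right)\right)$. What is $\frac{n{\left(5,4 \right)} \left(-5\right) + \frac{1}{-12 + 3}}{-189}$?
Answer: $\frac{7201}{1701} \approx 4.2334$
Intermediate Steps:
$n{\left(g,r \right)} = 2 g \left(1 + r + r^{2} - g\right)$ ($n{\left(g,r \right)} = 2 g \left(r - \left(-1 + g - r^{2}\right)\right) = 2 g \left(r + \left(1 + r^{2} - g\right)\right) = 2 g \left(1 + r + r^{2} - g\right)$)
$\frac{n{\left(5,4 \right)} \left(-5\right) + \frac{1}{-12 + 3}}{-189} = \frac{2 \cdot 5 \left(1 + 4 + 4^{2} - 5\right) \left(-5\right) + \frac{1}{-12 + 3}}{-189} = \left(2 \cdot 5 \left(1 + 4 + 16 - 5\right) \left(-5\right) + \frac{1}{-9}\right) \left(- \frac{1}{189}\right) = \left(2 \cdot 5 \cdot 16 \left(-5\right) - \frac{1}{9}\right) \left(- \frac{1}{189}\right) = \left(160 \left(-5\right) - \frac{1}{9}\right) \left(- \frac{1}{189}\right) = \left(-800 - \frac{1}{9}\right) \left(- \frac{1}{189}\right) = \left(- \frac{7201}{9}\right) \left(- \frac{1}{189}\right) = \frac{7201}{1701}$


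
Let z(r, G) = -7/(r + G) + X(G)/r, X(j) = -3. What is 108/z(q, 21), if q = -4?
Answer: 7344/23 ≈ 319.30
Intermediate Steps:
z(r, G) = -7/(G + r) - 3/r (z(r, G) = -7/(r + G) - 3/r = -7/(G + r) - 3/r)
108/z(q, 21) = 108/(((-10*(-4) - 3*21)/((-4)*(21 - 4)))) = 108/((-¼*(40 - 63)/17)) = 108/((-¼*1/17*(-23))) = 108/(23/68) = 108*(68/23) = 7344/23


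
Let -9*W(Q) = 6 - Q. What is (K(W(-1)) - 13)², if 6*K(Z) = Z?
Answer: 502681/2916 ≈ 172.39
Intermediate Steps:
W(Q) = -⅔ + Q/9 (W(Q) = -(6 - Q)/9 = -⅔ + Q/9)
K(Z) = Z/6
(K(W(-1)) - 13)² = ((-⅔ + (⅑)*(-1))/6 - 13)² = ((-⅔ - ⅑)/6 - 13)² = ((⅙)*(-7/9) - 13)² = (-7/54 - 13)² = (-709/54)² = 502681/2916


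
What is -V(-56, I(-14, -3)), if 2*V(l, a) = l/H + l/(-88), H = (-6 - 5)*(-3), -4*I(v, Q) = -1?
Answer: 35/66 ≈ 0.53030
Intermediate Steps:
I(v, Q) = ¼ (I(v, Q) = -¼*(-1) = ¼)
H = 33 (H = -11*(-3) = 33)
V(l, a) = 5*l/528 (V(l, a) = (l/33 + l/(-88))/2 = (l*(1/33) + l*(-1/88))/2 = (l/33 - l/88)/2 = (5*l/264)/2 = 5*l/528)
-V(-56, I(-14, -3)) = -5*(-56)/528 = -1*(-35/66) = 35/66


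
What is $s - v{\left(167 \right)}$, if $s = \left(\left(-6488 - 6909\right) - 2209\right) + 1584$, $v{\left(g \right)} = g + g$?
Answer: $-14356$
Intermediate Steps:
$v{\left(g \right)} = 2 g$
$s = -14022$ ($s = \left(\left(-6488 - 6909\right) - 2209\right) + 1584 = \left(-13397 - 2209\right) + 1584 = -15606 + 1584 = -14022$)
$s - v{\left(167 \right)} = -14022 - 2 \cdot 167 = -14022 - 334 = -14356$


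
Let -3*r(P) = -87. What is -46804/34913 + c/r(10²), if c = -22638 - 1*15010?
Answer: -1315761940/1012477 ≈ -1299.5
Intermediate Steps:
c = -37648 (c = -22638 - 15010 = -37648)
r(P) = 29 (r(P) = -⅓*(-87) = 29)
-46804/34913 + c/r(10²) = -46804/34913 - 37648/29 = -1315761940/1012477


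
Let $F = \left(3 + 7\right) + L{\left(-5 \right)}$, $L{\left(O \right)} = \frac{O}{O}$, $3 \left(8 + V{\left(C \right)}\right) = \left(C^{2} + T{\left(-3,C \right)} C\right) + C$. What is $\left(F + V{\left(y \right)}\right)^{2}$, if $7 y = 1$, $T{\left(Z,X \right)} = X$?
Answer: $\frac{22500}{2401} \approx 9.3711$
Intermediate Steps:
$y = \frac{1}{7}$ ($y = \frac{1}{7} \cdot 1 = \frac{1}{7} \approx 0.14286$)
$V{\left(C \right)} = -8 + \frac{C}{3} + \frac{2 C^{2}}{3}$ ($V{\left(C \right)} = -8 + \frac{\left(C^{2} + C C\right) + C}{3} = -8 + \frac{\left(C^{2} + C^{2}\right) + C}{3} = -8 + \frac{2 C^{2} + C}{3} = -8 + \frac{C + 2 C^{2}}{3} = -8 + \left(\frac{C}{3} + \frac{2 C^{2}}{3}\right) = -8 + \frac{C}{3} + \frac{2 C^{2}}{3}$)
$L{\left(O \right)} = 1$
$F = 11$ ($F = \left(3 + 7\right) + 1 = 10 + 1 = 11$)
$\left(F + V{\left(y \right)}\right)^{2} = \left(11 + \left(-8 + \frac{1}{3} \cdot \frac{1}{7} + \frac{2}{3 \cdot 49}\right)\right)^{2} = \left(11 + \left(-8 + \frac{1}{21} + \frac{2}{3} \cdot \frac{1}{49}\right)\right)^{2} = \left(11 + \left(-8 + \frac{1}{21} + \frac{2}{147}\right)\right)^{2} = \left(11 - \frac{389}{49}\right)^{2} = \left(\frac{150}{49}\right)^{2} = \frac{22500}{2401}$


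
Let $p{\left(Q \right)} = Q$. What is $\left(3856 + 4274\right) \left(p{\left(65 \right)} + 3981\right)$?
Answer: $32893980$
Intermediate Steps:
$\left(3856 + 4274\right) \left(p{\left(65 \right)} + 3981\right) = \left(3856 + 4274\right) \left(65 + 3981\right) = 8130 \cdot 4046 = 32893980$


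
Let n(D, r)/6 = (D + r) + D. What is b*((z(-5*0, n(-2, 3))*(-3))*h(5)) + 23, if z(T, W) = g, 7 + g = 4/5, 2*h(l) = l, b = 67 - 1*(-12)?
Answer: 7393/2 ≈ 3696.5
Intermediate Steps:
n(D, r) = 6*r + 12*D (n(D, r) = 6*((D + r) + D) = 6*(r + 2*D) = 6*r + 12*D)
b = 79 (b = 67 + 12 = 79)
h(l) = l/2
g = -31/5 (g = -7 + 4/5 = -7 + 4*(⅕) = -7 + ⅘ = -31/5 ≈ -6.2000)
z(T, W) = -31/5
b*((z(-5*0, n(-2, 3))*(-3))*h(5)) + 23 = 79*((-31/5*(-3))*((½)*5)) + 23 = 79*((93/5)*(5/2)) + 23 = 79*(93/2) + 23 = 7347/2 + 23 = 7393/2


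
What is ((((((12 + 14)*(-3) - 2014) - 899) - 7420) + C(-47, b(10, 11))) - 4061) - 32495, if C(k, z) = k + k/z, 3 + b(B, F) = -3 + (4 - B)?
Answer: -564121/12 ≈ -47010.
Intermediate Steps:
b(B, F) = -2 - B (b(B, F) = -3 + (-3 + (4 - B)) = -3 + (1 - B) = -2 - B)
((((((12 + 14)*(-3) - 2014) - 899) - 7420) + C(-47, b(10, 11))) - 4061) - 32495 = ((((((12 + 14)*(-3) - 2014) - 899) - 7420) + (-47 - 47/(-2 - 1*10))) - 4061) - 32495 = (((((26*(-3) - 2014) - 899) - 7420) + (-47 - 47/(-2 - 10))) - 4061) - 32495 = (((((-78 - 2014) - 899) - 7420) + (-47 - 47/(-12))) - 4061) - 32495 = ((((-2092 - 899) - 7420) + (-47 - 47*(-1/12))) - 4061) - 32495 = (((-2991 - 7420) + (-47 + 47/12)) - 4061) - 32495 = ((-10411 - 517/12) - 4061) - 32495 = (-125449/12 - 4061) - 32495 = -174181/12 - 32495 = -564121/12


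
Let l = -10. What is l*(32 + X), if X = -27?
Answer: -50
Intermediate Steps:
l*(32 + X) = -10*(32 - 27) = -10*5 = -50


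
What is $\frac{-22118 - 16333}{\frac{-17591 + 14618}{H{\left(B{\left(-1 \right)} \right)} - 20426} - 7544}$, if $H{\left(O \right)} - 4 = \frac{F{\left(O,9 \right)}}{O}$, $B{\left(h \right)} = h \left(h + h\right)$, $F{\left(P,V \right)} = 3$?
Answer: $\frac{1570377291}{308098558} \approx 5.097$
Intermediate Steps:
$B{\left(h \right)} = 2 h^{2}$ ($B{\left(h \right)} = h 2 h = 2 h^{2}$)
$H{\left(O \right)} = 4 + \frac{3}{O}$
$\frac{-22118 - 16333}{\frac{-17591 + 14618}{H{\left(B{\left(-1 \right)} \right)} - 20426} - 7544} = \frac{-22118 - 16333}{\frac{-17591 + 14618}{\left(4 + \frac{3}{2 \left(-1\right)^{2}}\right) - 20426} - 7544} = - \frac{38451}{- \frac{2973}{\left(4 + \frac{3}{2 \cdot 1}\right) - 20426} - 7544} = - \frac{38451}{- \frac{2973}{\left(4 + \frac{3}{2}\right) - 20426} - 7544} = - \frac{38451}{- \frac{2973}{\frac{11}{2} - 20426} - 7544} = - \frac{38451}{- \frac{2973}{- \frac{40841}{2}} - 7544} = - \frac{38451}{\left(-2973\right) \left(- \frac{2}{40841}\right) - 7544} = - \frac{38451}{\frac{5946}{40841} - 7544} = - \frac{38451}{- \frac{308098558}{40841}} = \left(-38451\right) \left(- \frac{40841}{308098558}\right) = \frac{1570377291}{308098558}$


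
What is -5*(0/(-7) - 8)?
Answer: 40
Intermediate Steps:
-5*(0/(-7) - 8) = -5*(0*(-⅐) - 8) = -5*(0 - 8) = -5*(-8) = 40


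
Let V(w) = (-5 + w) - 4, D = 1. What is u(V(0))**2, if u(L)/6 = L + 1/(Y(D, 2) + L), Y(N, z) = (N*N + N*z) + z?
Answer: 12321/4 ≈ 3080.3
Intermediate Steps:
Y(N, z) = z + N**2 + N*z (Y(N, z) = (N**2 + N*z) + z = z + N**2 + N*z)
V(w) = -9 + w
u(L) = 6*L + 6/(5 + L) (u(L) = 6*(L + 1/((2 + 1**2 + 1*2) + L)) = 6*(L + 1/((2 + 1 + 2) + L)) = 6*(L + 1/(5 + L)) = 6*L + 6/(5 + L))
u(V(0))**2 = (6*(1 + (-9 + 0)**2 + 5*(-9 + 0))/(5 + (-9 + 0)))**2 = (6*(1 + (-9)**2 + 5*(-9))/(5 - 9))**2 = (6*(1 + 81 - 45)/(-4))**2 = (6*(-1/4)*37)**2 = (-111/2)**2 = 12321/4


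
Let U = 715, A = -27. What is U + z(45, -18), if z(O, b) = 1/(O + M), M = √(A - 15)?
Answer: 492650/689 - I*√42/2067 ≈ 715.02 - 0.0031353*I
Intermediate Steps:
M = I*√42 (M = √(-27 - 15) = √(-42) = I*√42 ≈ 6.4807*I)
z(O, b) = 1/(O + I*√42)
U + z(45, -18) = 715 + 1/(45 + I*√42)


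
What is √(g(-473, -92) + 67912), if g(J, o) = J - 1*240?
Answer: √67199 ≈ 259.23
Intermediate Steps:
g(J, o) = -240 + J (g(J, o) = J - 240 = -240 + J)
√(g(-473, -92) + 67912) = √((-240 - 473) + 67912) = √(-713 + 67912) = √67199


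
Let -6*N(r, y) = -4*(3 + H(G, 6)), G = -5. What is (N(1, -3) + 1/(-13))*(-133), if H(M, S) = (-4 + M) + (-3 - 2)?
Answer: 38437/39 ≈ 985.56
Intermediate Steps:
H(M, S) = -9 + M (H(M, S) = (-4 + M) - 5 = -9 + M)
N(r, y) = -22/3 (N(r, y) = -(-2)*(3 + (-9 - 5))/3 = -(-2)*(3 - 14)/3 = -(-2)*(-11)/3 = -⅙*44 = -22/3)
(N(1, -3) + 1/(-13))*(-133) = (-22/3 + 1/(-13))*(-133) = (-22/3 + 1*(-1/13))*(-133) = (-22/3 - 1/13)*(-133) = -289/39*(-133) = 38437/39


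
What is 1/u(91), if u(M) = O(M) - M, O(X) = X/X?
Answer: -1/90 ≈ -0.011111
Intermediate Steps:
O(X) = 1
u(M) = 1 - M
1/u(91) = 1/(1 - 1*91) = 1/(1 - 91) = 1/(-90) = -1/90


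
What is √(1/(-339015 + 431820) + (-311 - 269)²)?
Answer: √2897335163702805/92805 ≈ 580.00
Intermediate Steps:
√(1/(-339015 + 431820) + (-311 - 269)²) = √(1/92805 + (-580)²) = √(1/92805 + 336400) = √(31219602001/92805) = √2897335163702805/92805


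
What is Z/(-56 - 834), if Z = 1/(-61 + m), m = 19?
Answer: 1/37380 ≈ 2.6752e-5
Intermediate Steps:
Z = -1/42 (Z = 1/(-61 + 19) = 1/(-42) = -1/42 ≈ -0.023810)
Z/(-56 - 834) = -1/42/(-56 - 834) = -1/42/(-890) = -1/890*(-1/42) = 1/37380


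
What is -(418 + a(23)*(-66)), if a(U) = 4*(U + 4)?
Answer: 6710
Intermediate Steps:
a(U) = 16 + 4*U (a(U) = 4*(4 + U) = 16 + 4*U)
-(418 + a(23)*(-66)) = -(418 + (16 + 4*23)*(-66)) = -(418 + (16 + 92)*(-66)) = -(418 + 108*(-66)) = -(418 - 7128) = -1*(-6710) = 6710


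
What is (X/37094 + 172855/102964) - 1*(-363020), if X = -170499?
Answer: 693244032582327/1909673308 ≈ 3.6302e+5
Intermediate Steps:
(X/37094 + 172855/102964) - 1*(-363020) = (-170499/37094 + 172855/102964) - 1*(-363020) = (-170499*1/37094 + 172855*(1/102964)) + 363020 = (-170499/37094 + 172855/102964) + 363020 = -5571687833/1909673308 + 363020 = 693244032582327/1909673308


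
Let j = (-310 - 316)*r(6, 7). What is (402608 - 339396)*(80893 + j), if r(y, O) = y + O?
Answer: 4598989060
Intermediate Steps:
r(y, O) = O + y
j = -8138 (j = (-310 - 316)*(7 + 6) = -626*13 = -8138)
(402608 - 339396)*(80893 + j) = (402608 - 339396)*(80893 - 8138) = 63212*72755 = 4598989060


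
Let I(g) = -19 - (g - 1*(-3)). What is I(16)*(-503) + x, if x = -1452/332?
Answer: 1586099/83 ≈ 19110.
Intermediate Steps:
x = -363/83 (x = -1452*1/332 = -363/83 ≈ -4.3735)
I(g) = -22 - g (I(g) = -19 - (g + 3) = -19 - (3 + g) = -19 + (-3 - g) = -22 - g)
I(16)*(-503) + x = (-22 - 1*16)*(-503) - 363/83 = (-22 - 16)*(-503) - 363/83 = -38*(-503) - 363/83 = 19114 - 363/83 = 1586099/83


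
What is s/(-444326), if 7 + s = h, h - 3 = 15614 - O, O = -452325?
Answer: -467935/444326 ≈ -1.0531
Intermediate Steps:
h = 467942 (h = 3 + (15614 - 1*(-452325)) = 3 + (15614 + 452325) = 3 + 467939 = 467942)
s = 467935 (s = -7 + 467942 = 467935)
s/(-444326) = 467935/(-444326) = 467935*(-1/444326) = -467935/444326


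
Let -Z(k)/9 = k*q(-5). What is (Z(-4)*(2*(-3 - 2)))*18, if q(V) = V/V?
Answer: -6480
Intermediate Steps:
q(V) = 1
Z(k) = -9*k
(Z(-4)*(2*(-3 - 2)))*18 = ((-9*(-4))*(2*(-3 - 2)))*18 = (36*(2*(-5)))*18 = (36*(-10))*18 = -360*18 = -6480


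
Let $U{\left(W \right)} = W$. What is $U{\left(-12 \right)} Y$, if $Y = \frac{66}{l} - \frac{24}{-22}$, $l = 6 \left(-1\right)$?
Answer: $\frac{1308}{11} \approx 118.91$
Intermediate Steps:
$l = -6$
$Y = - \frac{109}{11}$ ($Y = \frac{66}{-6} - \frac{24}{-22} = 66 \left(- \frac{1}{6}\right) - - \frac{12}{11} = -11 + \frac{12}{11} = - \frac{109}{11} \approx -9.9091$)
$U{\left(-12 \right)} Y = \left(-12\right) \left(- \frac{109}{11}\right) = \frac{1308}{11}$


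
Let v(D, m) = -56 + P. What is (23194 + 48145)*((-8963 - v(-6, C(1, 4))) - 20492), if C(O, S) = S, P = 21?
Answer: -2098793380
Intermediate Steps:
v(D, m) = -35 (v(D, m) = -56 + 21 = -35)
(23194 + 48145)*((-8963 - v(-6, C(1, 4))) - 20492) = (23194 + 48145)*((-8963 - 1*(-35)) - 20492) = 71339*((-8963 + 35) - 20492) = 71339*(-8928 - 20492) = 71339*(-29420) = -2098793380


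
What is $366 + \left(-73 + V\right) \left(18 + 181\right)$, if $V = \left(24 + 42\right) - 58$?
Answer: $-12569$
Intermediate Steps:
$V = 8$ ($V = 66 - 58 = 8$)
$366 + \left(-73 + V\right) \left(18 + 181\right) = 366 + \left(-73 + 8\right) \left(18 + 181\right) = 366 - 12935 = -12569$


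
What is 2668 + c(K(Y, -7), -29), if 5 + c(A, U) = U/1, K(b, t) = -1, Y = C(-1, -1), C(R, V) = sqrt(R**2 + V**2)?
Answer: 2634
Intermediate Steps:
Y = sqrt(2) (Y = sqrt((-1)**2 + (-1)**2) = sqrt(1 + 1) = sqrt(2) ≈ 1.4142)
c(A, U) = -5 + U (c(A, U) = -5 + U/1 = -5 + U*1 = -5 + U)
2668 + c(K(Y, -7), -29) = 2668 + (-5 - 29) = 2668 - 34 = 2634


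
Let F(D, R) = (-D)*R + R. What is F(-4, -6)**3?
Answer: -27000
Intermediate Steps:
F(D, R) = R - D*R (F(D, R) = -D*R + R = R - D*R)
F(-4, -6)**3 = (-6*(1 - 1*(-4)))**3 = (-6*(1 + 4))**3 = (-6*5)**3 = (-30)**3 = -27000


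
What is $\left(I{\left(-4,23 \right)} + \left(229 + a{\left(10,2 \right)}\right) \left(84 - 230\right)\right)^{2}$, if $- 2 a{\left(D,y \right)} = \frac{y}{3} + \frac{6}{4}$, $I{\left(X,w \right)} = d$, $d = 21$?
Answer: $\frac{39811821841}{36} \approx 1.1059 \cdot 10^{9}$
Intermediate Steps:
$I{\left(X,w \right)} = 21$
$a{\left(D,y \right)} = - \frac{3}{4} - \frac{y}{6}$ ($a{\left(D,y \right)} = - \frac{\frac{y}{3} + \frac{6}{4}}{2} = - \frac{y \frac{1}{3} + 6 \cdot \frac{1}{4}}{2} = - \frac{\frac{y}{3} + \frac{3}{2}}{2} = - \frac{\frac{3}{2} + \frac{y}{3}}{2} = - \frac{3}{4} - \frac{y}{6}$)
$\left(I{\left(-4,23 \right)} + \left(229 + a{\left(10,2 \right)}\right) \left(84 - 230\right)\right)^{2} = \left(21 + \left(229 - \frac{13}{12}\right) \left(84 - 230\right)\right)^{2} = \left(21 + \left(229 - \frac{13}{12}\right) \left(-146\right)\right)^{2} = \left(21 + \frac{2735}{12} \left(-146\right)\right)^{2} = \left(21 - \frac{199655}{6}\right)^{2} = \left(- \frac{199529}{6}\right)^{2} = \frac{39811821841}{36}$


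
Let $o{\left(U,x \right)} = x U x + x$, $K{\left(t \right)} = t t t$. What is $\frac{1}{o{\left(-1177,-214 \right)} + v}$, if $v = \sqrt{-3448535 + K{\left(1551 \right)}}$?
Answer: $- \frac{26951053}{1452716651798310} - \frac{\sqrt{931909654}}{1452716651798310} \approx -1.8573 \cdot 10^{-8}$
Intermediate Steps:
$K{\left(t \right)} = t^{3}$ ($K{\left(t \right)} = t^{2} t = t^{3}$)
$o{\left(U,x \right)} = x + U x^{2}$ ($o{\left(U,x \right)} = U x x + x = U x^{2} + x = x + U x^{2}$)
$v = 2 \sqrt{931909654}$ ($v = \sqrt{-3448535 + 1551^{3}} = \sqrt{-3448535 + 3731087151} = \sqrt{3727638616} = 2 \sqrt{931909654} \approx 61054.0$)
$\frac{1}{o{\left(-1177,-214 \right)} + v} = \frac{1}{- 214 \left(1 - -251878\right) + 2 \sqrt{931909654}} = \frac{1}{- 214 \left(1 + 251878\right) + 2 \sqrt{931909654}} = \frac{1}{\left(-214\right) 251879 + 2 \sqrt{931909654}} = \frac{1}{-53902106 + 2 \sqrt{931909654}}$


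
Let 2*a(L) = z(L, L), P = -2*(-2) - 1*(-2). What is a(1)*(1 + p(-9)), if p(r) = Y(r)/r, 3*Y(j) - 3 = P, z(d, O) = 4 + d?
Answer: 5/3 ≈ 1.6667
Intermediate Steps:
P = 6 (P = 4 + 2 = 6)
Y(j) = 3 (Y(j) = 1 + (1/3)*6 = 1 + 2 = 3)
a(L) = 2 + L/2 (a(L) = (4 + L)/2 = 2 + L/2)
p(r) = 3/r
a(1)*(1 + p(-9)) = (2 + (1/2)*1)*(1 + 3/(-9)) = (2 + 1/2)*(1 + 3*(-1/9)) = 5*(1 - 1/3)/2 = (5/2)*(2/3) = 5/3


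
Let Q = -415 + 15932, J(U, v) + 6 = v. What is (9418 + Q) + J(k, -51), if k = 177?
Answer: 24878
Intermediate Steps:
J(U, v) = -6 + v
Q = 15517
(9418 + Q) + J(k, -51) = (9418 + 15517) + (-6 - 51) = 24935 - 57 = 24878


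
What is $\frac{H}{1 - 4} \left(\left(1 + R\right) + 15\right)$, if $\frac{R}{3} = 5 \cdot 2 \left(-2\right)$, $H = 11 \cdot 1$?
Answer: $\frac{484}{3} \approx 161.33$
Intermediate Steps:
$H = 11$
$R = -60$ ($R = 3 \cdot 5 \cdot 2 \left(-2\right) = 3 \cdot 10 \left(-2\right) = 3 \left(-20\right) = -60$)
$\frac{H}{1 - 4} \left(\left(1 + R\right) + 15\right) = \frac{1}{1 - 4} \cdot 11 \left(\left(1 - 60\right) + 15\right) = \frac{1}{1 - 4} \cdot 11 \left(-59 + 15\right) = \frac{1}{-3} \cdot 11 \left(-44\right) = \left(- \frac{1}{3}\right) 11 \left(-44\right) = \left(- \frac{11}{3}\right) \left(-44\right) = \frac{484}{3}$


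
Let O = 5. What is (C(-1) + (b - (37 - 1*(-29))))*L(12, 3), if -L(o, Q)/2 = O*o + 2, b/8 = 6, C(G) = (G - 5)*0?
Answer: 2232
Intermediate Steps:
C(G) = 0 (C(G) = (-5 + G)*0 = 0)
b = 48 (b = 8*6 = 48)
L(o, Q) = -4 - 10*o (L(o, Q) = -2*(5*o + 2) = -2*(2 + 5*o) = -4 - 10*o)
(C(-1) + (b - (37 - 1*(-29))))*L(12, 3) = (0 + (48 - (37 - 1*(-29))))*(-4 - 10*12) = (0 + (48 - (37 + 29)))*(-4 - 120) = (0 + (48 - 1*66))*(-124) = (0 + (48 - 66))*(-124) = (0 - 18)*(-124) = -18*(-124) = 2232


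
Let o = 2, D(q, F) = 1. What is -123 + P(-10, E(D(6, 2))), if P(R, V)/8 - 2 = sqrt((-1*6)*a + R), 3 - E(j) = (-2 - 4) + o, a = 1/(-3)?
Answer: -107 + 16*I*sqrt(2) ≈ -107.0 + 22.627*I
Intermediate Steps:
a = -1/3 (a = 1*(-1/3) = -1/3 ≈ -0.33333)
E(j) = 7 (E(j) = 3 - ((-2 - 4) + 2) = 3 - (-6 + 2) = 3 - 1*(-4) = 3 + 4 = 7)
P(R, V) = 16 + 8*sqrt(2 + R) (P(R, V) = 16 + 8*sqrt(-1*6*(-1/3) + R) = 16 + 8*sqrt(-6*(-1/3) + R) = 16 + 8*sqrt(2 + R))
-123 + P(-10, E(D(6, 2))) = -123 + (16 + 8*sqrt(2 - 10)) = -123 + (16 + 8*sqrt(-8)) = -123 + (16 + 8*(2*I*sqrt(2))) = -123 + (16 + 16*I*sqrt(2)) = -107 + 16*I*sqrt(2)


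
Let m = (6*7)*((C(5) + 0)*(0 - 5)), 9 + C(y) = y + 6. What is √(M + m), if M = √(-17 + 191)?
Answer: √(-420 + √174) ≈ 20.169*I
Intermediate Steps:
C(y) = -3 + y (C(y) = -9 + (y + 6) = -9 + (6 + y) = -3 + y)
M = √174 ≈ 13.191
m = -420 (m = (6*7)*(((-3 + 5) + 0)*(0 - 5)) = 42*((2 + 0)*(-5)) = 42*(2*(-5)) = 42*(-10) = -420)
√(M + m) = √(√174 - 420) = √(-420 + √174)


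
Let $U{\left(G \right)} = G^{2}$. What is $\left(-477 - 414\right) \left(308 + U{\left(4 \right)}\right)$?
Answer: $-288684$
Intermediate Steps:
$\left(-477 - 414\right) \left(308 + U{\left(4 \right)}\right) = \left(-477 - 414\right) \left(308 + 4^{2}\right) = - 891 \left(308 + 16\right) = \left(-891\right) 324 = -288684$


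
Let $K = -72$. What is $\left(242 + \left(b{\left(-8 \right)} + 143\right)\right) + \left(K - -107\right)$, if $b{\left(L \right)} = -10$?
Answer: $410$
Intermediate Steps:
$\left(242 + \left(b{\left(-8 \right)} + 143\right)\right) + \left(K - -107\right) = \left(242 + \left(-10 + 143\right)\right) - -35 = \left(242 + 133\right) + \left(-72 + 107\right) = 375 + 35 = 410$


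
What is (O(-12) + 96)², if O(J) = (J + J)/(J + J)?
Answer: 9409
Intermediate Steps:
O(J) = 1 (O(J) = (2*J)/((2*J)) = (2*J)*(1/(2*J)) = 1)
(O(-12) + 96)² = (1 + 96)² = 97² = 9409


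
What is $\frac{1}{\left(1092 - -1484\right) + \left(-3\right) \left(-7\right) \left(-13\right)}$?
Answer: $\frac{1}{2303} \approx 0.00043422$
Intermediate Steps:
$\frac{1}{\left(1092 - -1484\right) + \left(-3\right) \left(-7\right) \left(-13\right)} = \frac{1}{\left(1092 + 1484\right) + 21 \left(-13\right)} = \frac{1}{2576 - 273} = \frac{1}{2303}$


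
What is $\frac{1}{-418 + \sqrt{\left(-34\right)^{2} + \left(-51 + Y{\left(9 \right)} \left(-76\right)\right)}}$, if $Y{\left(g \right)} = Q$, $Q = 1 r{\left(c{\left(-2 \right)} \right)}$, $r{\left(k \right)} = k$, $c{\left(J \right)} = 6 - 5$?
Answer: $- \frac{418}{173695} - \frac{7 \sqrt{21}}{173695} \approx -0.0025912$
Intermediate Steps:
$c{\left(J \right)} = 1$ ($c{\left(J \right)} = 6 - 5 = 1$)
$Q = 1$ ($Q = 1 \cdot 1 = 1$)
$Y{\left(g \right)} = 1$
$\frac{1}{-418 + \sqrt{\left(-34\right)^{2} + \left(-51 + Y{\left(9 \right)} \left(-76\right)\right)}} = \frac{1}{-418 + \sqrt{\left(-34\right)^{2} + \left(-51 + 1 \left(-76\right)\right)}} = \frac{1}{-418 + \sqrt{1156 - 127}} = \frac{1}{-418 + \sqrt{1029}} = \frac{1}{-418 + 7 \sqrt{21}}$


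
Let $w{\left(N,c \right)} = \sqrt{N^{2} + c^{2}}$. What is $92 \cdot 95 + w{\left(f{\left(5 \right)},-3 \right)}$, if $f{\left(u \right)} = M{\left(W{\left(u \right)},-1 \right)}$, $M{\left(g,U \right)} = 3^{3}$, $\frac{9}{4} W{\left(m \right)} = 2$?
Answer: $8740 + 3 \sqrt{82} \approx 8767.2$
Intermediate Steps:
$W{\left(m \right)} = \frac{8}{9}$ ($W{\left(m \right)} = \frac{4}{9} \cdot 2 = \frac{8}{9}$)
$M{\left(g,U \right)} = 27$
$f{\left(u \right)} = 27$
$92 \cdot 95 + w{\left(f{\left(5 \right)},-3 \right)} = 92 \cdot 95 + \sqrt{27^{2} + \left(-3\right)^{2}} = 8740 + \sqrt{729 + 9} = 8740 + \sqrt{738} = 8740 + 3 \sqrt{82}$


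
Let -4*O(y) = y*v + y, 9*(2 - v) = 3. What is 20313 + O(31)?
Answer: 60877/3 ≈ 20292.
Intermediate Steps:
v = 5/3 (v = 2 - ⅑*3 = 2 - ⅓ = 5/3 ≈ 1.6667)
O(y) = -2*y/3 (O(y) = -(y*(5/3) + y)/4 = -(5*y/3 + y)/4 = -2*y/3)
20313 + O(31) = 20313 - ⅔*31 = 20313 - 62/3 = 60877/3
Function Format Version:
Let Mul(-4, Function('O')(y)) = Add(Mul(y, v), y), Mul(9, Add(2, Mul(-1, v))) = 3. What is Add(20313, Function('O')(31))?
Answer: Rational(60877, 3) ≈ 20292.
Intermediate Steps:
v = Rational(5, 3) (v = Add(2, Mul(Rational(-1, 9), 3)) = Add(2, Rational(-1, 3)) = Rational(5, 3) ≈ 1.6667)
Function('O')(y) = Mul(Rational(-2, 3), y) (Function('O')(y) = Mul(Rational(-1, 4), Add(Mul(y, Rational(5, 3)), y)) = Mul(Rational(-1, 4), Add(Mul(Rational(5, 3), y), y)) = Mul(Rational(-1, 4), Mul(Rational(8, 3), y)) = Mul(Rational(-2, 3), y))
Add(20313, Function('O')(31)) = Add(20313, Mul(Rational(-2, 3), 31)) = Add(20313, Rational(-62, 3)) = Rational(60877, 3)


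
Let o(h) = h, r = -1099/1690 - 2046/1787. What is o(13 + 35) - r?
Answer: 150383093/3020030 ≈ 49.795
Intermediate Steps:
r = -5421653/3020030 (r = -1099*1/1690 - 2046*1/1787 = -1099/1690 - 2046/1787 = -5421653/3020030 ≈ -1.7952)
o(13 + 35) - r = (13 + 35) - 1*(-5421653/3020030) = 48 + 5421653/3020030 = 150383093/3020030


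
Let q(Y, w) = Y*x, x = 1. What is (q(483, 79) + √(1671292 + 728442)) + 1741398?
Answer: 1741881 + √2399734 ≈ 1.7434e+6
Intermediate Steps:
q(Y, w) = Y (q(Y, w) = Y*1 = Y)
(q(483, 79) + √(1671292 + 728442)) + 1741398 = (483 + √(1671292 + 728442)) + 1741398 = (483 + √2399734) + 1741398 = 1741881 + √2399734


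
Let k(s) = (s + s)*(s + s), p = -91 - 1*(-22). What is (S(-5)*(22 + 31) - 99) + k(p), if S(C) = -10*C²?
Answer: 5695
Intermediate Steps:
p = -69 (p = -91 + 22 = -69)
k(s) = 4*s² (k(s) = (2*s)*(2*s) = 4*s²)
(S(-5)*(22 + 31) - 99) + k(p) = ((-10*(-5)²)*(22 + 31) - 99) + 4*(-69)² = (-10*25*53 - 99) + 4*4761 = (-250*53 - 99) + 19044 = (-13250 - 99) + 19044 = -13349 + 19044 = 5695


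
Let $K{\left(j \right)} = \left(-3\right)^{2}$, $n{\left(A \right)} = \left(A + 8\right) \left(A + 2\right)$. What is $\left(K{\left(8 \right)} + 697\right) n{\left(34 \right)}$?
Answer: $1067472$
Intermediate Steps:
$n{\left(A \right)} = \left(2 + A\right) \left(8 + A\right)$ ($n{\left(A \right)} = \left(8 + A\right) \left(2 + A\right) = \left(2 + A\right) \left(8 + A\right)$)
$K{\left(j \right)} = 9$
$\left(K{\left(8 \right)} + 697\right) n{\left(34 \right)} = \left(9 + 697\right) \left(16 + 34^{2} + 10 \cdot 34\right) = 706 \left(16 + 1156 + 340\right) = 706 \cdot 1512 = 1067472$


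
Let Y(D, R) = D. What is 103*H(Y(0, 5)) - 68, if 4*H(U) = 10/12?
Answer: -1117/24 ≈ -46.542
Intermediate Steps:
H(U) = 5/24 (H(U) = (10/12)/4 = (10*(1/12))/4 = (¼)*(⅚) = 5/24)
103*H(Y(0, 5)) - 68 = 103*(5/24) - 68 = 515/24 - 68 = -1117/24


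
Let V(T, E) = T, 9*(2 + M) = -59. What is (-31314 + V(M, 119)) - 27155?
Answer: -526298/9 ≈ -58478.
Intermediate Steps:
M = -77/9 (M = -2 + (⅑)*(-59) = -2 - 59/9 = -77/9 ≈ -8.5556)
(-31314 + V(M, 119)) - 27155 = (-31314 - 77/9) - 27155 = -281903/9 - 27155 = -526298/9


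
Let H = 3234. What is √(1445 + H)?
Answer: √4679 ≈ 68.403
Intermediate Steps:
√(1445 + H) = √(1445 + 3234) = √4679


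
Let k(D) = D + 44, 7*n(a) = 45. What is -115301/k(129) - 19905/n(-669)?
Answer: -1952900/519 ≈ -3762.8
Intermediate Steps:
n(a) = 45/7 (n(a) = (⅐)*45 = 45/7)
k(D) = 44 + D
-115301/k(129) - 19905/n(-669) = -115301/(44 + 129) - 19905/45/7 = -115301/173 - 19905*7/45 = -115301*1/173 - 9289/3 = -115301/173 - 9289/3 = -1952900/519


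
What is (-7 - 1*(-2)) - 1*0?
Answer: -5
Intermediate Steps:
(-7 - 1*(-2)) - 1*0 = (-7 + 2) + 0 = -5 + 0 = -5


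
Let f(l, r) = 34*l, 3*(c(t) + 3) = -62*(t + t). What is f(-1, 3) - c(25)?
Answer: 3007/3 ≈ 1002.3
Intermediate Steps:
c(t) = -3 - 124*t/3 (c(t) = -3 + (-62*(t + t))/3 = -3 + (-124*t)/3 = -3 - 124*t/3)
f(-1, 3) - c(25) = 34*(-1) - (-3 - 124/3*25) = -34 - (-3 - 3100/3) = -34 - 1*(-3109/3) = -34 + 3109/3 = 3007/3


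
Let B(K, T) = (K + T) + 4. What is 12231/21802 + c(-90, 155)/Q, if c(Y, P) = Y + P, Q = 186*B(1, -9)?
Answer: 3841367/8110344 ≈ 0.47364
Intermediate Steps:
B(K, T) = 4 + K + T
Q = -744 (Q = 186*(4 + 1 - 9) = 186*(-4) = -744)
c(Y, P) = P + Y
12231/21802 + c(-90, 155)/Q = 12231/21802 + (155 - 90)/(-744) = 12231*(1/21802) + 65*(-1/744) = 12231/21802 - 65/744 = 3841367/8110344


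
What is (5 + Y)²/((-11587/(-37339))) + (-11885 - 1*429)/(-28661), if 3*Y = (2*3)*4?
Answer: 181001932669/332095007 ≈ 545.03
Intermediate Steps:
Y = 8 (Y = ((2*3)*4)/3 = (6*4)/3 = (⅓)*24 = 8)
(5 + Y)²/((-11587/(-37339))) + (-11885 - 1*429)/(-28661) = (5 + 8)²/((-11587/(-37339))) + (-11885 - 1*429)/(-28661) = 13²/((-11587*(-1/37339))) + (-11885 - 429)*(-1/28661) = 169/(11587/37339) - 12314*(-1/28661) = 169*(37339/11587) + 12314/28661 = 6310291/11587 + 12314/28661 = 181001932669/332095007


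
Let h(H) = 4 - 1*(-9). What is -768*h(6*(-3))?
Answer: -9984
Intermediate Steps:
h(H) = 13 (h(H) = 4 + 9 = 13)
-768*h(6*(-3)) = -768*13 = -9984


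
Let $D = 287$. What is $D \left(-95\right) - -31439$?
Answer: $4174$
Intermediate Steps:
$D \left(-95\right) - -31439 = 287 \left(-95\right) - -31439 = -27265 + 31439 = 4174$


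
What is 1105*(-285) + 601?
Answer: -314324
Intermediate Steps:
1105*(-285) + 601 = -314925 + 601 = -314324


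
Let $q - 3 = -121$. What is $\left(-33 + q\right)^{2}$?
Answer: $22801$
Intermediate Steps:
$q = -118$ ($q = 3 - 121 = -118$)
$\left(-33 + q\right)^{2} = \left(-33 - 118\right)^{2} = \left(-151\right)^{2} = 22801$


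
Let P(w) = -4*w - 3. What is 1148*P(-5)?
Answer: 19516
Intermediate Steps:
P(w) = -3 - 4*w
1148*P(-5) = 1148*(-3 - 4*(-5)) = 1148*(-3 + 20) = 1148*17 = 19516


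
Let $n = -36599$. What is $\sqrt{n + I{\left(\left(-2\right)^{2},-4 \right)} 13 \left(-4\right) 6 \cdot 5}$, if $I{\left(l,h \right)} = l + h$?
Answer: $i \sqrt{36599} \approx 191.31 i$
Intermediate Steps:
$I{\left(l,h \right)} = h + l$
$\sqrt{n + I{\left(\left(-2\right)^{2},-4 \right)} 13 \left(-4\right) 6 \cdot 5} = \sqrt{-36599 + \left(-4 + \left(-2\right)^{2}\right) 13 \left(-4\right) 6 \cdot 5} = \sqrt{-36599 + \left(-4 + 4\right) 13 \left(\left(-24\right) 5\right)} = \sqrt{-36599 + 0 \cdot 13 \left(-120\right)} = \sqrt{-36599 + 0 \left(-120\right)} = \sqrt{-36599 + 0} = \sqrt{-36599} = i \sqrt{36599}$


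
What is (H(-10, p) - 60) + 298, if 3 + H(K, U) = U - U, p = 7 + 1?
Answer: 235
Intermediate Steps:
p = 8
H(K, U) = -3 (H(K, U) = -3 + (U - U) = -3 + 0 = -3)
(H(-10, p) - 60) + 298 = (-3 - 60) + 298 = -63 + 298 = 235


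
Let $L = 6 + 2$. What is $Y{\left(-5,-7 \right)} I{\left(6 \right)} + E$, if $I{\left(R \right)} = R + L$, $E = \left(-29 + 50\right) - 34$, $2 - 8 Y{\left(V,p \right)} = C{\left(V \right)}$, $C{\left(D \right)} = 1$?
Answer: $- \frac{45}{4} \approx -11.25$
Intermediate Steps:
$L = 8$
$Y{\left(V,p \right)} = \frac{1}{8}$ ($Y{\left(V,p \right)} = \frac{1}{4} - \frac{1}{8} = \frac{1}{8}$)
$E = -13$ ($E = 21 - 34 = -13$)
$I{\left(R \right)} = 8 + R$ ($I{\left(R \right)} = R + 8 = 8 + R$)
$Y{\left(-5,-7 \right)} I{\left(6 \right)} + E = \frac{8 + 6}{8} - 13 = \frac{1}{8} \cdot 14 - 13 = \frac{7}{4} - 13 = - \frac{45}{4}$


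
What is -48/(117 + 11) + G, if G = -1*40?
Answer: -323/8 ≈ -40.375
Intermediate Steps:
G = -40
-48/(117 + 11) + G = -48/(117 + 11) - 40 = -48/128 - 40 = -48*1/128 - 40 = -3/8 - 40 = -323/8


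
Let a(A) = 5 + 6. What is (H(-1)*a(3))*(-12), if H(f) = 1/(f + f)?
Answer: 66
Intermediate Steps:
H(f) = 1/(2*f)
a(A) = 11
(H(-1)*a(3))*(-12) = (((½)/(-1))*11)*(-12) = (((½)*(-1))*11)*(-12) = -½*11*(-12) = -11/2*(-12) = 66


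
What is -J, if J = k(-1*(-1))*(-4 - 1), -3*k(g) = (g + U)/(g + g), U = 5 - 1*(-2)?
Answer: -20/3 ≈ -6.6667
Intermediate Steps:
U = 7 (U = 5 + 2 = 7)
k(g) = -(7 + g)/(6*g) (k(g) = -(g + 7)/(3*(g + g)) = -(7 + g)/(3*(2*g)) = -(7 + g)*1/(2*g)/3 = -(7 + g)/(6*g))
J = 20/3 (J = ((-7 - (-1)*(-1))/(6*((-1*(-1)))))*(-4 - 1) = ((1/6)*(-7 - 1*1)/1)*(-5) = ((1/6)*1*(-7 - 1))*(-5) = ((1/6)*1*(-8))*(-5) = -4/3*(-5) = 20/3 ≈ 6.6667)
-J = -1*20/3 = -20/3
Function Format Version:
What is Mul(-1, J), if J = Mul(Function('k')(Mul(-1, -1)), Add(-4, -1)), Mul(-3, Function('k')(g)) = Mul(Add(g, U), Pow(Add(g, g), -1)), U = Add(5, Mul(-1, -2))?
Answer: Rational(-20, 3) ≈ -6.6667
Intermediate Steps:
U = 7 (U = Add(5, 2) = 7)
Function('k')(g) = Mul(Rational(-1, 6), Pow(g, -1), Add(7, g)) (Function('k')(g) = Mul(Rational(-1, 3), Mul(Add(g, 7), Pow(Add(g, g), -1))) = Mul(Rational(-1, 3), Mul(Add(7, g), Pow(Mul(2, g), -1))) = Mul(Rational(-1, 3), Mul(Add(7, g), Mul(Rational(1, 2), Pow(g, -1)))) = Mul(Rational(-1, 3), Mul(Rational(1, 2), Pow(g, -1), Add(7, g))) = Mul(Rational(-1, 6), Pow(g, -1), Add(7, g)))
J = Rational(20, 3) (J = Mul(Mul(Rational(1, 6), Pow(Mul(-1, -1), -1), Add(-7, Mul(-1, Mul(-1, -1)))), Add(-4, -1)) = Mul(Mul(Rational(1, 6), Pow(1, -1), Add(-7, Mul(-1, 1))), -5) = Mul(Mul(Rational(1, 6), 1, Add(-7, -1)), -5) = Mul(Mul(Rational(1, 6), 1, -8), -5) = Mul(Rational(-4, 3), -5) = Rational(20, 3) ≈ 6.6667)
Mul(-1, J) = Mul(-1, Rational(20, 3)) = Rational(-20, 3)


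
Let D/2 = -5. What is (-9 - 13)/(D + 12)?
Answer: -11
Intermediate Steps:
D = -10 (D = 2*(-5) = -10)
(-9 - 13)/(D + 12) = (-9 - 13)/(-10 + 12) = -22/2 = -22*1/2 = -11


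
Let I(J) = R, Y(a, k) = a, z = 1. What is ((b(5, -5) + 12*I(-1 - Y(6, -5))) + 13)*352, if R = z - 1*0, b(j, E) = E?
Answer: 7040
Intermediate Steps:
R = 1 (R = 1 - 1*0 = 1 + 0 = 1)
I(J) = 1
((b(5, -5) + 12*I(-1 - Y(6, -5))) + 13)*352 = ((-5 + 12*1) + 13)*352 = ((-5 + 12) + 13)*352 = (7 + 13)*352 = 20*352 = 7040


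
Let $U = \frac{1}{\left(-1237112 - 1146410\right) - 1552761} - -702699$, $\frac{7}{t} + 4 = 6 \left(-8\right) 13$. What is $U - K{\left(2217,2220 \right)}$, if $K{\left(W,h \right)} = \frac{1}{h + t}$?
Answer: $\frac{3856258045089074124}{5487780753299} \approx 7.027 \cdot 10^{5}$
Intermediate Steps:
$t = - \frac{7}{628}$ ($t = \frac{7}{-4 + 6 \left(-8\right) 13} = \frac{7}{-4 - 624} = \frac{7}{-628} = 7 \left(- \frac{1}{628}\right) = - \frac{7}{628} \approx -0.011147$)
$K{\left(W,h \right)} = \frac{1}{- \frac{7}{628} + h}$ ($K{\left(W,h \right)} = \frac{1}{h - \frac{7}{628}} = \frac{1}{- \frac{7}{628} + h}$)
$U = \frac{2766022127816}{3936283}$ ($U = \frac{1}{-2383522 - 1552761} + 702699 = \frac{1}{-3936283} + 702699 = - \frac{1}{3936283} + 702699 = \frac{2766022127816}{3936283} \approx 7.027 \cdot 10^{5}$)
$U - K{\left(2217,2220 \right)} = \frac{2766022127816}{3936283} - \frac{628}{-7 + 628 \cdot 2220} = \frac{2766022127816}{3936283} - \frac{628}{-7 + 1394160} = \frac{2766022127816}{3936283} - \frac{628}{1394153} = \frac{3856258045089074124}{5487780753299}$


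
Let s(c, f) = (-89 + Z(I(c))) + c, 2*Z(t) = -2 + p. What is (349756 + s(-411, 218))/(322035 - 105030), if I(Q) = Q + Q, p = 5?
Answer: 139703/86802 ≈ 1.6094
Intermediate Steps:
I(Q) = 2*Q
Z(t) = 3/2 (Z(t) = (-2 + 5)/2 = (1/2)*3 = 3/2)
s(c, f) = -175/2 + c (s(c, f) = (-89 + 3/2) + c = -175/2 + c)
(349756 + s(-411, 218))/(322035 - 105030) = (349756 + (-175/2 - 411))/(322035 - 105030) = (349756 - 997/2)/217005 = (698515/2)*(1/217005) = 139703/86802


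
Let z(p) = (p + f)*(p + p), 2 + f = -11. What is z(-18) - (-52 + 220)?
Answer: 948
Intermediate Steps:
f = -13 (f = -2 - 11 = -13)
z(p) = 2*p*(-13 + p) (z(p) = (p - 13)*(p + p) = (-13 + p)*(2*p) = 2*p*(-13 + p))
z(-18) - (-52 + 220) = 2*(-18)*(-13 - 18) - (-52 + 220) = 2*(-18)*(-31) - 1*168 = 1116 - 168 = 948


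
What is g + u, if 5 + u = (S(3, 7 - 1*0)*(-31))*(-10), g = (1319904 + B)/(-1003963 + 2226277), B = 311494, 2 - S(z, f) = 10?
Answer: -1517909446/611157 ≈ -2483.7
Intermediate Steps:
S(z, f) = -8 (S(z, f) = 2 - 1*10 = 2 - 10 = -8)
g = 815699/611157 (g = (1319904 + 311494)/(-1003963 + 2226277) = 1631398/1222314 = 1631398*(1/1222314) = 815699/611157 ≈ 1.3347)
u = -2485 (u = -5 - 8*(-31)*(-10) = -5 + 248*(-10) = -5 - 2480 = -2485)
g + u = 815699/611157 - 2485 = -1517909446/611157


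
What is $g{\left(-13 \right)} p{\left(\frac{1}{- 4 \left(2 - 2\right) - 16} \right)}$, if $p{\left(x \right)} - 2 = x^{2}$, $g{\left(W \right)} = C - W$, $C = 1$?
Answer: $\frac{3591}{128} \approx 28.055$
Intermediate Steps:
$g{\left(W \right)} = 1 - W$
$p{\left(x \right)} = 2 + x^{2}$
$g{\left(-13 \right)} p{\left(\frac{1}{- 4 \left(2 - 2\right) - 16} \right)} = \left(1 - -13\right) \left(2 + \left(\frac{1}{- 4 \left(2 - 2\right) - 16}\right)^{2}\right) = \left(1 + 13\right) \left(2 + \left(\frac{1}{\left(-4\right) 0 - 16}\right)^{2}\right) = 14 \left(2 + \left(\frac{1}{0 - 16}\right)^{2}\right) = 14 \left(2 + \left(\frac{1}{-16}\right)^{2}\right) = 14 \left(2 + \left(- \frac{1}{16}\right)^{2}\right) = 14 \left(2 + \frac{1}{256}\right) = 14 \cdot \frac{513}{256} = \frac{3591}{128}$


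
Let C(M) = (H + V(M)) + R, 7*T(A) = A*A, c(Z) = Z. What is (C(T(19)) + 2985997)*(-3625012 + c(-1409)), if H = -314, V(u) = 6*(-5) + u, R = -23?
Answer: -75791368449591/7 ≈ -1.0827e+13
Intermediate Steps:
T(A) = A²/7 (T(A) = (A*A)/7 = A²/7)
V(u) = -30 + u
C(M) = -367 + M (C(M) = (-314 + (-30 + M)) - 23 = (-344 + M) - 23 = -367 + M)
(C(T(19)) + 2985997)*(-3625012 + c(-1409)) = ((-367 + (⅐)*19²) + 2985997)*(-3625012 - 1409) = ((-367 + (⅐)*361) + 2985997)*(-3626421) = ((-367 + 361/7) + 2985997)*(-3626421) = (-2208/7 + 2985997)*(-3626421) = (20899771/7)*(-3626421) = -75791368449591/7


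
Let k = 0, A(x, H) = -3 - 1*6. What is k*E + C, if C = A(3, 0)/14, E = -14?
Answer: -9/14 ≈ -0.64286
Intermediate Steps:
A(x, H) = -9 (A(x, H) = -3 - 6 = -9)
C = -9/14 ≈ -0.64286
k*E + C = 0*(-14) - 9/14 = 0 - 9/14 = -9/14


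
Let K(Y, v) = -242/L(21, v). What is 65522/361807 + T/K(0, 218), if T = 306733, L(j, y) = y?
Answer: -12096610043717/43778647 ≈ -2.7631e+5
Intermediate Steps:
K(Y, v) = -242/v
65522/361807 + T/K(0, 218) = 65522/361807 + 306733/((-242/218)) = 65522*(1/361807) + 306733/((-242*1/218)) = 65522/361807 + 306733/(-121/109) = 65522/361807 + 306733*(-109/121) = 65522/361807 - 33433897/121 = -12096610043717/43778647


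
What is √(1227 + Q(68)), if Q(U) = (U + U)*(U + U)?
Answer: 11*√163 ≈ 140.44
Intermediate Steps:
Q(U) = 4*U² (Q(U) = (2*U)*(2*U) = 4*U²)
√(1227 + Q(68)) = √(1227 + 4*68²) = √(1227 + 4*4624) = √(1227 + 18496) = √19723 = 11*√163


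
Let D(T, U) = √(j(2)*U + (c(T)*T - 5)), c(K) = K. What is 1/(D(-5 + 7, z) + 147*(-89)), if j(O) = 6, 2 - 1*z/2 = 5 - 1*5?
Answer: -13083/171164866 - √23/171164866 ≈ -7.6463e-5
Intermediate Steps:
z = 4 (z = 4 - 2*(5 - 1*5) = 4 - 2*(5 - 5) = 4 - 2*0 = 4 + 0 = 4)
D(T, U) = √(-5 + T² + 6*U) (D(T, U) = √(6*U + (T*T - 5)) = √(6*U + (T² - 5)) = √(6*U + (-5 + T²)) = √(-5 + T² + 6*U))
1/(D(-5 + 7, z) + 147*(-89)) = 1/(√(-5 + (-5 + 7)² + 6*4) + 147*(-89)) = 1/(√(-5 + 2² + 24) - 13083) = 1/(√(-5 + 4 + 24) - 13083) = 1/(√23 - 13083) = 1/(-13083 + √23)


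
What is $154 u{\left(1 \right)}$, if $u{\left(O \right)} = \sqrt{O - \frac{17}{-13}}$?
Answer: $\frac{154 \sqrt{390}}{13} \approx 233.94$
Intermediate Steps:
$u{\left(O \right)} = \sqrt{\frac{17}{13} + O}$ ($u{\left(O \right)} = \sqrt{O - - \frac{17}{13}} = \sqrt{O + \frac{17}{13}} = \sqrt{\frac{17}{13} + O}$)
$154 u{\left(1 \right)} = 154 \frac{\sqrt{221 + 169 \cdot 1}}{13} = 154 \frac{\sqrt{221 + 169}}{13} = 154 \frac{\sqrt{390}}{13} = \frac{154 \sqrt{390}}{13}$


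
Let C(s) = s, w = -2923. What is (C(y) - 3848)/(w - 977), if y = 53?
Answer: 253/260 ≈ 0.97308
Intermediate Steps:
(C(y) - 3848)/(w - 977) = (53 - 3848)/(-2923 - 977) = -3795/(-3900) = -3795*(-1/3900) = 253/260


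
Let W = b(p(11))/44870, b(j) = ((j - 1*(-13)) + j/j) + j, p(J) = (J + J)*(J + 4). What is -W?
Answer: -337/22435 ≈ -0.015021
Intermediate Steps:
p(J) = 2*J*(4 + J) (p(J) = (2*J)*(4 + J) = 2*J*(4 + J))
b(j) = 14 + 2*j (b(j) = ((j + 13) + 1) + j = ((13 + j) + 1) + j = (14 + j) + j = 14 + 2*j)
W = 337/22435 (W = (14 + 2*(2*11*(4 + 11)))/44870 = (14 + 2*(2*11*15))*(1/44870) = (14 + 2*330)*(1/44870) = (14 + 660)*(1/44870) = 674*(1/44870) = 337/22435 ≈ 0.015021)
-W = -1*337/22435 = -337/22435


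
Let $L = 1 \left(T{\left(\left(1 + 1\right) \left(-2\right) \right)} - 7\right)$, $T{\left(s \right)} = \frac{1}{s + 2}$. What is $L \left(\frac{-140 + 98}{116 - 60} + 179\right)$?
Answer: $- \frac{10695}{8} \approx -1336.9$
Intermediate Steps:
$T{\left(s \right)} = \frac{1}{2 + s}$
$L = - \frac{15}{2}$ ($L = 1 \left(\frac{1}{2 + \left(1 + 1\right) \left(-2\right)} - 7\right) = 1 \left(\frac{1}{2 + 2 \left(-2\right)} - 7\right) = 1 \left(\frac{1}{2 - 4} - 7\right) = 1 \left(\frac{1}{-2} - 7\right) = 1 \left(- \frac{1}{2} - 7\right) = 1 \left(- \frac{15}{2}\right) = - \frac{15}{2} \approx -7.5$)
$L \left(\frac{-140 + 98}{116 - 60} + 179\right) = - \frac{15 \left(\frac{-140 + 98}{116 - 60} + 179\right)}{2} = - \frac{15 \left(- \frac{42}{56} + 179\right)}{2} = - \frac{15 \left(\left(-42\right) \frac{1}{56} + 179\right)}{2} = - \frac{15 \left(- \frac{3}{4} + 179\right)}{2} = \left(- \frac{15}{2}\right) \frac{713}{4} = - \frac{10695}{8}$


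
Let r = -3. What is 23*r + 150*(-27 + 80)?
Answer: 7881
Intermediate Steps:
23*r + 150*(-27 + 80) = 23*(-3) + 150*(-27 + 80) = -69 + 150*53 = -69 + 7950 = 7881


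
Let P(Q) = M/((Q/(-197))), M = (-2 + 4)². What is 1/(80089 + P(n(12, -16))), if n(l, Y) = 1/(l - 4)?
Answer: 1/73785 ≈ 1.3553e-5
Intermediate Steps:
M = 4 (M = 2² = 4)
n(l, Y) = 1/(-4 + l)
P(Q) = -788/Q (P(Q) = 4/((Q/(-197))) = 4/((Q*(-1/197))) = 4/((-Q/197)) = 4*(-197/Q) = -788/Q)
1/(80089 + P(n(12, -16))) = 1/(80089 - 788/(1/(-4 + 12))) = 1/(80089 - 788/(1/8)) = 1/(80089 - 788/⅛) = 1/(80089 - 788*8) = 1/(80089 - 6304) = 1/73785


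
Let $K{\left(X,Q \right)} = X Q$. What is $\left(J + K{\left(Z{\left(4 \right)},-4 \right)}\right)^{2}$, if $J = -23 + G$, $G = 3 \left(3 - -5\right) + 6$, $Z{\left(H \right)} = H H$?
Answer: $3249$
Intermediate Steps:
$Z{\left(H \right)} = H^{2}$
$G = 30$ ($G = 3 \left(3 + 5\right) + 6 = 3 \cdot 8 + 6 = 24 + 6 = 30$)
$K{\left(X,Q \right)} = Q X$
$J = 7$ ($J = -23 + 30 = 7$)
$\left(J + K{\left(Z{\left(4 \right)},-4 \right)}\right)^{2} = \left(7 - 4 \cdot 4^{2}\right)^{2} = \left(7 - 64\right)^{2} = \left(-57\right)^{2} = 3249$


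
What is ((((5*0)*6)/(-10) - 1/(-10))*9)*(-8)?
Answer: -36/5 ≈ -7.2000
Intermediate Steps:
((((5*0)*6)/(-10) - 1/(-10))*9)*(-8) = (((0*6)*(-⅒) - 1*(-⅒))*9)*(-8) = ((0*(-⅒) + ⅒)*9)*(-8) = ((0 + ⅒)*9)*(-8) = ((⅒)*9)*(-8) = (9/10)*(-8) = -36/5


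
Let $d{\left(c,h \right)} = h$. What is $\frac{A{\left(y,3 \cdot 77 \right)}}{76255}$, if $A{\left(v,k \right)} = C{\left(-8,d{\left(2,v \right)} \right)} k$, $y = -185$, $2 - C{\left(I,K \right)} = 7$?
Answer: $- \frac{231}{15251} \approx -0.015147$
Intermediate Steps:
$C{\left(I,K \right)} = -5$ ($C{\left(I,K \right)} = 2 - 7 = -5$)
$A{\left(v,k \right)} = - 5 k$
$\frac{A{\left(y,3 \cdot 77 \right)}}{76255} = \frac{\left(-5\right) 3 \cdot 77}{76255} = \left(-5\right) 231 \cdot \frac{1}{76255} = \left(-1155\right) \frac{1}{76255} = - \frac{231}{15251}$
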